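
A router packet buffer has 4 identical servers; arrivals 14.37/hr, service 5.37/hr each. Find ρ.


ρ = λ/(cμ) = 14.37/(4·5.37) = 14.37/21.48 = 0.6690

Final: 0.6690


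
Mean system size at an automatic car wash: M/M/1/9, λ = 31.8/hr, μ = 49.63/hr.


ρ = 31.8/49.63 = 0.6407
L = ρ[1 − (K+1)ρ^K + Kρ^(K+1)] / [(1−ρ)(1−ρ^(K+1))]
Numerator: 0.6407·(1 − 10·0.018203 + 9·0.011663) = 0.591366
Denominator: (0.3593)·(0.988337) = 0.355068
L = 0.591366/0.355068 = 1.6655

Final: 1.6655


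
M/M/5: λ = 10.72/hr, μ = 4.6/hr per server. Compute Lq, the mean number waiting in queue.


a = λ/μ = 2.3304; ρ = a/5 = 0.4661
P₀ = 0.095629
Lq = P₀·a^c·ρ / (c!·(1−ρ)²) = 0.095629·68.73608·0.4661/(120·0.28506)
= 0.08956

Final: 0.08956


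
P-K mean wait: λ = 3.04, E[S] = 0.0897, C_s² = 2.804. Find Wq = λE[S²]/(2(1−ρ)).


ρ = λ·E[S] = 3.04·0.0897 = 0.2727
E[S²] = E[S]²(1+C_s²) = 0.0897²·(1+2.804) = 0.030607
Wq = λ·E[S²]/(2(1−ρ)) = 3.04·0.030607/(2·0.7273) = 0.06397 hr

Final: 0.06397 hr


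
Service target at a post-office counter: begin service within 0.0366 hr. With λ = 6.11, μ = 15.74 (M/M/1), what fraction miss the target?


ρ = 6.11/15.74 = 0.3882
P(Wq > t) = ρ·e^{−(μ−λ)t} = 0.3882·e^{−0.3525}
= 0.3882·0.702958 = 0.272876

Final: 0.272876


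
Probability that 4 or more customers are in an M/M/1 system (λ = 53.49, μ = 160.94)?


ρ = 53.49/160.94 = 0.3324
P(N ≥ n) = ρ^n = 0.3324^4 = 0.012202

Final: 0.012202


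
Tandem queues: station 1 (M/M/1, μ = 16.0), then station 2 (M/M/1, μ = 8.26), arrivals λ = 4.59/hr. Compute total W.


Each node sees arrival rate λ = 4.59/hr (tandem ⇒ throughput preserved).
W₁ = 1/(μ₁−λ) = 1/(16.0−4.59) = 0.08764 hr
W₂ = 1/(μ₂−λ) = 1/(8.26−4.59) = 0.27248 hr
W_total = W₁ + W₂ = 0.08764 + 0.27248 = 0.36012 hr

Final: 0.36012 hr


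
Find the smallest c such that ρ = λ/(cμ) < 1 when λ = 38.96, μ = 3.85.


Stability requires cμ > λ ⇔ c > λ/μ.
λ/μ = 38.96/3.85 = 10.1195
Minimum integer c = ⌊10.1195⌋ + 1 = 11
Check: 11·3.85 = 42.35 > 38.96, while 10·3.85 = 38.50 ≤ 38.96

Final: 11 servers


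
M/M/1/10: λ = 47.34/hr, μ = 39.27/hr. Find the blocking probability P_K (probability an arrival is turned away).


ρ = λ/μ = 47.34/39.27 = 1.2055
P_K = (1−ρ)ρ^K/(1−ρ^(K+1)) = (-0.2055·6.481470)/(1 − 7.813415)
= -1.331945/-6.813415 = 0.195489

Final: 0.195489


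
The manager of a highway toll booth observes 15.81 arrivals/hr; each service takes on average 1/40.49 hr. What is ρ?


ρ = λ/μ = 15.81/40.49 = 0.3905

Final: 0.3905


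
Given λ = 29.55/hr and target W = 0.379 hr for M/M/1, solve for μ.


W = 1/(μ−λ) ⇒ μ − λ = 1/W = 1/0.379 = 2.6385
μ = λ + 1/W = 29.55 + 2.6385 = 32.1885 per hr

Final: 32.1885 /hr


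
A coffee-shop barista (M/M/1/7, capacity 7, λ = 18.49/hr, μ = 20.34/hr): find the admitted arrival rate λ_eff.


ρ = 0.9090; P_K = (1−ρ)ρ^7/(1−ρ^8) = 0.087427
λ_eff = λ(1 − P_K) = 18.49·(1 − 0.087427) = 18.49·0.912573 = 16.8735 /hr

Final: 16.8735 /hr


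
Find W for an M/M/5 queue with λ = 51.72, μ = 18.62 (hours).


a = 2.7777; ρ = 0.5555; P₀ = 0.059568
Lq = P₀·a^c·ρ/(c!(1−ρ)²) = 0.23081
Wq = Lq/λ = 0.23081/51.72 = 0.004463 hr
W = Wq + 1/μ = 0.004463 + 0.05371 = 0.05817 hr

Final: 0.05817 hr


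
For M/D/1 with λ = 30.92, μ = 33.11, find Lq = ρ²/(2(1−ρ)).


ρ = 30.92/33.11 = 0.9339
M/D/1: Lq = ρ²/(2(1−ρ)) = 0.8721/(2·0.06614) = 6.59243

Final: 6.59243


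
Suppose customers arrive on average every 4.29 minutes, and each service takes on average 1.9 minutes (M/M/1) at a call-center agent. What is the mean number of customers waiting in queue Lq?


λ = 60/4.29 = 13.9860 /hr
μ = 60/1.9 = 31.5789 /hr
ρ = λ/μ = 13.9860/31.5789 = 0.4429
Lq = ρ²/(1−ρ) = 0.1962/0.5571 = 0.3521

Final: 0.3521


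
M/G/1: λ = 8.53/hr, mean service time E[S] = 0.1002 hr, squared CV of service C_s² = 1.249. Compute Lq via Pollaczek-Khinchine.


ρ = λ·E[S] = 8.53·0.1002 = 0.8547
Lq = ρ²(1+C_s²)/(2(1−ρ)) = 0.7305·(1+1.249)/(2·0.1453)
= 0.7305·2.2490/0.2906 = 5.65386

Final: 5.65386


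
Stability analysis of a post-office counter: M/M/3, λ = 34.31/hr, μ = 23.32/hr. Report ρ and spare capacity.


Total capacity cμ = 3·23.32 = 69.96/hr
ρ = λ/(cμ) = 34.31/69.96 = 0.4904
Stable ⇔ ρ < 1: YES
Spare capacity = cμ − λ = 69.96 − 34.31 = 35.65/hr

Final: ρ = 0.4904; stable; margin = 35.65/hr


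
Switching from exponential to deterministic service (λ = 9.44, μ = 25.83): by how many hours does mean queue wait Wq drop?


ρ = 9.44/25.83 = 0.3655
Wq(M/M/1) = ρ/(μ−λ) = 0.3655/16.39 = 0.02230 hr
Wq(M/D/1) = ρ/(2(μ−λ)) = 0.01115 hr
Savings = 0.02230 − 0.01115 = 0.01115 hr

Final: 0.01115 hr


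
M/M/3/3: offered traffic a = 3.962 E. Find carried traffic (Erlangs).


B(3,3.962) = 0.447248 (Erlang-B)
Carried load = a(1 − B) = 3.962·(1 − 0.447248) = 3.962·0.552752 = 2.1900 E

Final: 2.1900 Erlangs


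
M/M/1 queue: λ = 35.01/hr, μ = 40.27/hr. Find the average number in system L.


ρ = λ/μ = 35.01/40.27 = 0.8694
L = ρ/(1−ρ) = 0.8694/(1 − 0.8694) = 0.8694/0.1306 = 6.6559

Final: 6.6559


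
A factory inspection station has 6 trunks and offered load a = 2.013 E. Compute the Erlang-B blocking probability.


B(c,a) = (a^c/c!) / Σ_{k=0}^{c} a^k/k!
a^6/6! = 0.092412
Σ terms (k=0..6): 1.00000 + 2.01300 + 2.02608 + 1.35950 + 0.68417 + 0.27545 + 0.09241 = 7.450616
B = 0.092412/7.450616 = 0.012403

Final: 0.012403


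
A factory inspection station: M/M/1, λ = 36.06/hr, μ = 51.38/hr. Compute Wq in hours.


ρ = 36.06/51.38 = 0.7018
Wq = ρ/(μ−λ) = 0.7018/(51.38 − 36.06) = 0.7018/15.32 = 0.04581 hr

Final: 0.04581 hr


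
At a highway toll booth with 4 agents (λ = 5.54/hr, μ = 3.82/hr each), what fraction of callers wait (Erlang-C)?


a = λ/μ = 1.4503; ρ = a/4 = 0.3626
P₀ = 0.232589 (from M/M/c formula)
C(c,a) = [a^c/(c!(1−ρ))]·P₀ = [4.42370/(24·0.6374)]·0.232589
= 0.28916·0.232589 = 0.067255

Final: 0.067255


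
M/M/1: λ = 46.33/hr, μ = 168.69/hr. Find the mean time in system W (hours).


W = 1/(μ−λ) = 1/(168.69 − 46.33) = 1/122.36 = 0.008173 hr

Final: 0.008173 hr


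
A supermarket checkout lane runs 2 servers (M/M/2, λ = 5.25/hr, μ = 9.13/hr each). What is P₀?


a = λ/μ = 5.25/9.13 = 0.5750; ρ = a/c = 0.2875
Σ_{k=0}^{1} a^k/k! (terms k=0..1) = 1.00000 + 0.57503 = 1.57503
Tail: a^2/(2!(1−ρ)) = 0.33066/(2·0.7125) = 0.23204
P₀ = 1/(1.57503 + 0.23204) = 1/1.80707 = 0.553382

Final: 0.553382


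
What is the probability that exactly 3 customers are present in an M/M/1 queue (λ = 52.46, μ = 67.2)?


ρ = 52.46/67.2 = 0.7807
P_n = (1−ρ)·ρ^n = (1 − 0.7807)·0.7807^3 = 0.2193·0.475748 = 0.104353

Final: 0.104353


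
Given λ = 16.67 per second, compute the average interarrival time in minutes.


Mean interarrival time = 1/λ = 1/16.67 second = 0.05999 second
In minutes: 0.05999 × 0.0166667 = 0.0009998 min

Final: 0.0009998 min


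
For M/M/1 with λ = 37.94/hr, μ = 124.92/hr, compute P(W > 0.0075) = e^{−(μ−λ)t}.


W ~ Exponential(μ−λ) for M/M/1.
μ − λ = 124.92 − 37.94 = 86.9800
P(W > t) = e^{−(μ−λ)t} = e^{−0.6523} = 0.520820

Final: 0.520820


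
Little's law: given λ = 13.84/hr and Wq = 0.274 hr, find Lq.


Lq = λWq = 13.84·0.274 = 3.7922

Final: 3.7922


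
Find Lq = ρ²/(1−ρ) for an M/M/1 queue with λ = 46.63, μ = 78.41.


ρ = 46.63/78.41 = 0.5947
Lq = ρ²/(1−ρ) = 0.3537/0.4053 = 0.8726

Final: 0.8726


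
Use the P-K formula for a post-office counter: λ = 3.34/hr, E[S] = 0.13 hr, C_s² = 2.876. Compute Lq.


ρ = λ·E[S] = 3.34·0.13 = 0.4342
Lq = ρ²(1+C_s²)/(2(1−ρ)) = 0.1885·(1+2.876)/(2·0.5658)
= 0.1885·3.8760/1.1316 = 0.64576

Final: 0.64576


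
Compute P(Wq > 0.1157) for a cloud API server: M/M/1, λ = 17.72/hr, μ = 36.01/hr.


ρ = 17.72/36.01 = 0.4921
P(Wq > t) = ρ·e^{−(μ−λ)t} = 0.4921·e^{−2.1162}
= 0.4921·0.120494 = 0.059293

Final: 0.059293


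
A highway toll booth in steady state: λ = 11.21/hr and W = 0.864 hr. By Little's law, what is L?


L = λW = 11.21·0.864 = 9.6854

Final: 9.6854


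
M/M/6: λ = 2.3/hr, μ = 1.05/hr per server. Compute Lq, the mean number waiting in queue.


a = λ/μ = 2.1905; ρ = a/6 = 0.3651
P₀ = 0.111576
Lq = P₀·a^c·ρ / (c!·(1−ρ)²) = 0.111576·110.46666·0.3651/(720·0.40312)
= 0.01550

Final: 0.01550


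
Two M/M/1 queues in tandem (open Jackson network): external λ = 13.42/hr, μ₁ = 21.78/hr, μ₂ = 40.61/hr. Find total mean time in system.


Each node sees arrival rate λ = 13.42/hr (tandem ⇒ throughput preserved).
W₁ = 1/(μ₁−λ) = 1/(21.78−13.42) = 0.11962 hr
W₂ = 1/(μ₂−λ) = 1/(40.61−13.42) = 0.03678 hr
W_total = W₁ + W₂ = 0.11962 + 0.03678 = 0.15640 hr

Final: 0.15640 hr


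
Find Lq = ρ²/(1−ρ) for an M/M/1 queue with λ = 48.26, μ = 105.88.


ρ = 48.26/105.88 = 0.4558
Lq = ρ²/(1−ρ) = 0.2078/0.5442 = 0.3818

Final: 0.3818


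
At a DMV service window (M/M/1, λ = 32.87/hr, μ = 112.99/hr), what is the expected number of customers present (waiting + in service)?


ρ = λ/μ = 32.87/112.99 = 0.2909
L = ρ/(1−ρ) = 0.2909/(1 − 0.2909) = 0.2909/0.7091 = 0.4103

Final: 0.4103


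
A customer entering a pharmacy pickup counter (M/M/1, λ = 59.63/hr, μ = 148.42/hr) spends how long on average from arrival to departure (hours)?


W = 1/(μ−λ) = 1/(148.42 − 59.63) = 1/88.79 = 0.01126 hr

Final: 0.01126 hr


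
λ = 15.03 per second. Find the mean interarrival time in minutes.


Mean interarrival time = 1/λ = 1/15.03 second = 0.06653 second
In minutes: 0.06653 × 0.0166667 = 0.001109 min

Final: 0.001109 min


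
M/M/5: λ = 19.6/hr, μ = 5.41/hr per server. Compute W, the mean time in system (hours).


a = 3.6229; ρ = 0.7246; P₀ = 0.022136
Lq = P₀·a^c·ρ/(c!(1−ρ)²) = 1.09983
Wq = Lq/λ = 1.09983/19.6 = 0.05611 hr
W = Wq + 1/μ = 0.05611 + 0.18484 = 0.24096 hr

Final: 0.24096 hr


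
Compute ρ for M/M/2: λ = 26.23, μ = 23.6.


ρ = λ/(cμ) = 26.23/(2·23.6) = 26.23/47.20 = 0.5557

Final: 0.5557


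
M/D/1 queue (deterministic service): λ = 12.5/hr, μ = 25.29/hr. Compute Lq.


ρ = 12.5/25.29 = 0.4943
M/D/1: Lq = ρ²/(2(1−ρ)) = 0.2443/(2·0.5057) = 0.24153

Final: 0.24153


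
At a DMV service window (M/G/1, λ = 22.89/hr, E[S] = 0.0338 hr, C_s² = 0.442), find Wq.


ρ = λ·E[S] = 22.89·0.0338 = 0.7737
E[S²] = E[S]²(1+C_s²) = 0.0338²·(1+0.442) = 0.001647
Wq = λ·E[S²]/(2(1−ρ)) = 22.89·0.001647/(2·0.2263) = 0.08331 hr

Final: 0.08331 hr


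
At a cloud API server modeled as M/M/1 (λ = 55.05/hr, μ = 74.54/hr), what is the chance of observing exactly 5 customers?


ρ = 55.05/74.54 = 0.7385
P_n = (1−ρ)·ρ^n = (1 − 0.7385)·0.7385^5 = 0.2615·0.219705 = 0.057446

Final: 0.057446


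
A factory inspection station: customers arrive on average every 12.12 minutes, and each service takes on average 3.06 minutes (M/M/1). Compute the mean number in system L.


λ = 60/12.12 = 4.9505 /hr
μ = 60/3.06 = 19.6078 /hr
ρ = λ/μ = 4.9505/19.6078 = 0.2525
L = ρ/(1−ρ) = 0.2525/0.7475 = 0.3377

Final: 0.3377


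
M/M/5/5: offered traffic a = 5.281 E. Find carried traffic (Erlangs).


B(5,5.281) = 0.307239 (Erlang-B)
Carried load = a(1 − B) = 5.281·(1 − 0.307239) = 5.281·0.692761 = 3.6585 E

Final: 3.6585 Erlangs


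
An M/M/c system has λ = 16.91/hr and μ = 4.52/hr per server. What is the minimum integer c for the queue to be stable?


Stability requires cμ > λ ⇔ c > λ/μ.
λ/μ = 16.91/4.52 = 3.7412
Minimum integer c = ⌊3.7412⌋ + 1 = 4
Check: 4·4.52 = 18.08 > 16.91, while 3·4.52 = 13.56 ≤ 16.91

Final: 4 servers


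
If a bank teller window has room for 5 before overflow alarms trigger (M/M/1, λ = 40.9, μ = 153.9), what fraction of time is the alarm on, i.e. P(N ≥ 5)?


ρ = 40.9/153.9 = 0.2658
P(N ≥ n) = ρ^n = 0.2658^5 = 0.001326

Final: 0.001326


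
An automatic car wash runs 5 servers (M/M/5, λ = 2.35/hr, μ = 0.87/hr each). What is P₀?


a = λ/μ = 2.35/0.87 = 2.7011; ρ = a/c = 0.5402
Σ_{k=0}^{4} a^k/k! (terms k=0..4) = 1.00000 + 2.70115 + 3.64810 + 3.28469 + 2.21811 = 12.85206
Tail: a^5/(5!(1−ρ)) = 143.79476/(120·0.4598) = 2.60628
P₀ = 1/(12.85206 + 2.60628) = 1/15.45834 = 0.064690

Final: 0.064690


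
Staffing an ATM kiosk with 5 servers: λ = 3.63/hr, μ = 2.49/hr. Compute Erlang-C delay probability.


a = λ/μ = 1.4578; ρ = a/5 = 0.2916
P₀ = 0.232423 (from M/M/c formula)
C(c,a) = [a^c/(c!(1−ρ))]·P₀ = [6.58471/(120·0.7084)]·0.232423
= 0.07746·0.232423 = 0.018003

Final: 0.018003


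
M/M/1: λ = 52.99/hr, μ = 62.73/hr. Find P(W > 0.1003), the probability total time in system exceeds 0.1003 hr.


W ~ Exponential(μ−λ) for M/M/1.
μ − λ = 62.73 − 52.99 = 9.7400
P(W > t) = e^{−(μ−λ)t} = e^{−0.9769} = 0.376468

Final: 0.376468


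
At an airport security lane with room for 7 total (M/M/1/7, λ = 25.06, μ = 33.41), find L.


ρ = 25.06/33.41 = 0.7501
L = ρ[1 − (K+1)ρ^K + Kρ^(K+1)] / [(1−ρ)(1−ρ^(K+1))]
Numerator: 0.7501·(1 − 8·0.133577 + 7·0.100193) = 0.474597
Denominator: (0.2499)·(0.899807) = 0.224884
L = 0.474597/0.224884 = 2.1104

Final: 2.1104


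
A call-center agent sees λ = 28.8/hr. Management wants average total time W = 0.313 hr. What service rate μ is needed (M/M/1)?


W = 1/(μ−λ) ⇒ μ − λ = 1/W = 1/0.313 = 3.1949
μ = λ + 1/W = 28.8 + 3.1949 = 31.9949 per hr

Final: 31.9949 /hr


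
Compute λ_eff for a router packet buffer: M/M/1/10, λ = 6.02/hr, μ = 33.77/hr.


ρ = 0.1783; P_K = (1−ρ)ρ^10/(1−ρ^11) = 0.00000002663
λ_eff = λ(1 − P_K) = 6.02·(1 − 0.00000002663) = 6.02·1.000000 = 6.0200 /hr

Final: 6.0200 /hr


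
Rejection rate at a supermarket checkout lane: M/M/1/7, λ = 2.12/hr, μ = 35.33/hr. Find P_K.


ρ = λ/μ = 2.12/35.33 = 0.06001
P_K = (1−ρ)ρ^K/(1−ρ^(K+1)) = (0.9400·0.000000002801)/(1 − 1.681e-10)
= 0.000000002633/1.000000 = 0.000000002633

Final: 0.000000002633


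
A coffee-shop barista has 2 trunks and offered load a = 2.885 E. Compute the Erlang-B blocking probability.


B(c,a) = (a^c/c!) / Σ_{k=0}^{c} a^k/k!
a^2/2! = 4.161612
Σ terms (k=0..2): 1.00000 + 2.88500 + 4.16161 = 8.046612
B = 4.161612/8.046612 = 0.517188

Final: 0.517188


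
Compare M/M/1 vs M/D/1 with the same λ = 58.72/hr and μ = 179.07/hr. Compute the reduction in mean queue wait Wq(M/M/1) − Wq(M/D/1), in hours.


ρ = 58.72/179.07 = 0.3279
Wq(M/M/1) = ρ/(μ−λ) = 0.3279/120.35 = 0.002725 hr
Wq(M/D/1) = ρ/(2(μ−λ)) = 0.001362 hr
Savings = 0.002725 − 0.001362 = 0.001362 hr

Final: 0.001362 hr


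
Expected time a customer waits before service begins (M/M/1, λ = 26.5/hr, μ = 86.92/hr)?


ρ = 26.5/86.92 = 0.3049
Wq = ρ/(μ−λ) = 0.3049/(86.92 − 26.5) = 0.3049/60.42 = 0.005046 hr

Final: 0.005046 hr


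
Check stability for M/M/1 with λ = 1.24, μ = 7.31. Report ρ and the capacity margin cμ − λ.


Total capacity cμ = 1·7.31 = 7.31/hr
ρ = λ/(cμ) = 1.24/7.31 = 0.1696
Stable ⇔ ρ < 1: YES
Spare capacity = cμ − λ = 7.31 − 1.24 = 6.07/hr

Final: ρ = 0.1696; stable; margin = 6.07/hr


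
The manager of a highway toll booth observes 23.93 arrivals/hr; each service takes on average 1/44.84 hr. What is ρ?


ρ = λ/μ = 23.93/44.84 = 0.5337

Final: 0.5337


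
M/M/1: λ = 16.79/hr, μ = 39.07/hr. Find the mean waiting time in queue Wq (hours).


ρ = 16.79/39.07 = 0.4297
Wq = ρ/(μ−λ) = 0.4297/(39.07 − 16.79) = 0.4297/22.28 = 0.01929 hr

Final: 0.01929 hr


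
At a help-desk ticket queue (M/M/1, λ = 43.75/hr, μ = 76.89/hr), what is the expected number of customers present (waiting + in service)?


ρ = λ/μ = 43.75/76.89 = 0.5690
L = ρ/(1−ρ) = 0.5690/(1 − 0.5690) = 0.5690/0.4310 = 1.3202

Final: 1.3202


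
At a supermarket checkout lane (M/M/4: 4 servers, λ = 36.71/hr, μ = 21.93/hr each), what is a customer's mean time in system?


a = 1.6740; ρ = 0.4185; P₀ = 0.184521
Lq = P₀·a^c·ρ/(c!(1−ρ)²) = 0.07471
Wq = Lq/λ = 0.07471/36.71 = 0.002035 hr
W = Wq + 1/μ = 0.002035 + 0.04560 = 0.04763 hr

Final: 0.04763 hr


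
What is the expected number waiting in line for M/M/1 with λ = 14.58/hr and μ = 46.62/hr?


ρ = 14.58/46.62 = 0.3127
Lq = ρ²/(1−ρ) = 0.09781/0.6873 = 0.1423

Final: 0.1423


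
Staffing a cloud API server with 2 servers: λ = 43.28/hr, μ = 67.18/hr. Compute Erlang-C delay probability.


a = λ/μ = 0.6442; ρ = a/2 = 0.3221
P₀ = 0.512722 (from M/M/c formula)
C(c,a) = [a^c/(c!(1−ρ))]·P₀ = [0.41504/(2·0.6779)]·0.512722
= 0.30613·0.512722 = 0.156962

Final: 0.156962


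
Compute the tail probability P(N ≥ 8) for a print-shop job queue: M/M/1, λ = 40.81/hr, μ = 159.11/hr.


ρ = 40.81/159.11 = 0.2565
P(N ≥ n) = ρ^n = 0.2565^8 = 0.00001873

Final: 0.00001873


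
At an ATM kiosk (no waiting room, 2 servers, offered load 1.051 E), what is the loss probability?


B(c,a) = (a^c/c!) / Σ_{k=0}^{c} a^k/k!
a^2/2! = 0.552300
Σ terms (k=0..2): 1.00000 + 1.05100 + 0.55230 = 2.603301
B = 0.552300/2.603301 = 0.212154

Final: 0.212154


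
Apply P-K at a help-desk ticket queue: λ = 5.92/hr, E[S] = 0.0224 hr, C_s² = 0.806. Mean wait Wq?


ρ = λ·E[S] = 5.92·0.0224 = 0.1326
E[S²] = E[S]²(1+C_s²) = 0.0224²·(1+0.806) = 0.0009062
Wq = λ·E[S²]/(2(1−ρ)) = 5.92·0.0009062/(2·0.8674) = 0.003092 hr

Final: 0.003092 hr


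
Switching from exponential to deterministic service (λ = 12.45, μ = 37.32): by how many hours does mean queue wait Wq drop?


ρ = 12.45/37.32 = 0.3336
Wq(M/M/1) = ρ/(μ−λ) = 0.3336/24.87 = 0.01341 hr
Wq(M/D/1) = ρ/(2(μ−λ)) = 0.006707 hr
Savings = 0.01341 − 0.006707 = 0.006707 hr

Final: 0.006707 hr


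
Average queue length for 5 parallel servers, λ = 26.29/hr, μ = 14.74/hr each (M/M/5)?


a = λ/μ = 1.7836; ρ = a/5 = 0.3567
P₀ = 0.167356
Lq = P₀·a^c·ρ / (c!·(1−ρ)²) = 0.167356·18.04951·0.3567/(120·0.41381)
= 0.02170

Final: 0.02170


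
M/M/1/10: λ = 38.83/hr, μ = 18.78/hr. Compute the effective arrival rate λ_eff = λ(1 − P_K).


ρ = 2.0676; P_K = (1−ρ)ρ^10/(1−ρ^11) = 0.516528
λ_eff = λ(1 − P_K) = 38.83·(1 − 0.516528) = 38.83·0.483472 = 18.7732 /hr

Final: 18.7732 /hr


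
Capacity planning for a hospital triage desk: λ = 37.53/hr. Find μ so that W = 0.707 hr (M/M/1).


W = 1/(μ−λ) ⇒ μ − λ = 1/W = 1/0.707 = 1.4144
μ = λ + 1/W = 37.53 + 1.4144 = 38.9444 per hr

Final: 38.9444 /hr


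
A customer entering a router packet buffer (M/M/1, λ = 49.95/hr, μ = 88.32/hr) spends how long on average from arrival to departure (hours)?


W = 1/(μ−λ) = 1/(88.32 − 49.95) = 1/38.37 = 0.02606 hr

Final: 0.02606 hr


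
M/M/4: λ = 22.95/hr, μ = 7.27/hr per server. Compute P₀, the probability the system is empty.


a = λ/μ = 22.95/7.27 = 3.1568; ρ = a/c = 0.7892
Σ_{k=0}^{3} a^k/k! (terms k=0..3) = 1.00000 + 3.15681 + 4.98272 + 5.24317 = 14.38270
Tail: a^4/(4!(1−ρ)) = 99.31003/(24·0.2108) = 19.62980
P₀ = 1/(14.38270 + 19.62980) = 1/34.01249 = 0.029401

Final: 0.029401


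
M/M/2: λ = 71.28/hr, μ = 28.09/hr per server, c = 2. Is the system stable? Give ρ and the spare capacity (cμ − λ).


Total capacity cμ = 2·28.09 = 56.18/hr
ρ = λ/(cμ) = 71.28/56.18 = 1.2688
Stable ⇔ ρ < 1: NO
Spare capacity = cμ − λ = 56.18 − 71.28 = -15.10/hr

Final: ρ = 1.2688; unstable; margin = -15.10/hr


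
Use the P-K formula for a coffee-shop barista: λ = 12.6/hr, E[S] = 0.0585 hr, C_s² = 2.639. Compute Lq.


ρ = λ·E[S] = 12.6·0.0585 = 0.7371
Lq = ρ²(1+C_s²)/(2(1−ρ)) = 0.5433·(1+2.639)/(2·0.2629)
= 0.5433·3.6390/0.5258 = 3.76023

Final: 3.76023


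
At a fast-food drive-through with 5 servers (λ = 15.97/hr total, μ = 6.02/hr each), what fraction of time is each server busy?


ρ = λ/(cμ) = 15.97/(5·6.02) = 15.97/30.10 = 0.5306

Final: 0.5306


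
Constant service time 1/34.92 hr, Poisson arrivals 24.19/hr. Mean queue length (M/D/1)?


ρ = 24.19/34.92 = 0.6927
M/D/1: Lq = ρ²/(2(1−ρ)) = 0.4799/(2·0.3073) = 0.78085

Final: 0.78085


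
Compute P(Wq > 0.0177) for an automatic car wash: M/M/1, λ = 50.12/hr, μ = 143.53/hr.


ρ = 50.12/143.53 = 0.3492
P(Wq > t) = ρ·e^{−(μ−λ)t} = 0.3492·e^{−1.6534}
= 0.3492·0.191406 = 0.066838

Final: 0.066838


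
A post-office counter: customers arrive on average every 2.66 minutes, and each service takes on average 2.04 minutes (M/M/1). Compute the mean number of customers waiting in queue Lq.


λ = 60/2.66 = 22.5564 /hr
μ = 60/2.04 = 29.4118 /hr
ρ = λ/μ = 22.5564/29.4118 = 0.7669
Lq = ρ²/(1−ρ) = 0.5882/0.2331 = 2.5234

Final: 2.5234


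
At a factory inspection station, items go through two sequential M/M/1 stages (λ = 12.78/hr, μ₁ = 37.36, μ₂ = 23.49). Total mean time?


Each node sees arrival rate λ = 12.78/hr (tandem ⇒ throughput preserved).
W₁ = 1/(μ₁−λ) = 1/(37.36−12.78) = 0.04068 hr
W₂ = 1/(μ₂−λ) = 1/(23.49−12.78) = 0.09337 hr
W_total = W₁ + W₂ = 0.04068 + 0.09337 = 0.13405 hr

Final: 0.13405 hr


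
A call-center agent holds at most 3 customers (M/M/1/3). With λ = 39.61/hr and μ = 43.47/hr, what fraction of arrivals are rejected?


ρ = λ/μ = 39.61/43.47 = 0.9112
P_K = (1−ρ)ρ^K/(1−ρ^(K+1)) = (0.08880·0.756564)/(1 − 0.689383)
= 0.067181/0.310617 = 0.216281

Final: 0.216281


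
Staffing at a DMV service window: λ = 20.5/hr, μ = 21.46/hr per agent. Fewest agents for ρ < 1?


Stability requires cμ > λ ⇔ c > λ/μ.
λ/μ = 20.5/21.46 = 0.9553
Minimum integer c = ⌊0.9553⌋ + 1 = 1
Check: 1·21.46 = 21.46 > 20.5, while 0·21.46 = 0.00 ≤ 20.5

Final: 1 servers


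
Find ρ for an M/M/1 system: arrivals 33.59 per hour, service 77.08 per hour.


ρ = λ/μ = 33.59/77.08 = 0.4358

Final: 0.4358


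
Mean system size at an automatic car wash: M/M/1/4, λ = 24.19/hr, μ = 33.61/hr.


ρ = 24.19/33.61 = 0.7197
L = ρ[1 − (K+1)ρ^K + Kρ^(K+1)] / [(1−ρ)(1−ρ^(K+1))]
Numerator: 0.7197·(1 − 5·0.268330 + 4·0.193124) = 0.310091
Denominator: (0.2803)·(0.806876) = 0.226146
L = 0.310091/0.226146 = 1.3712

Final: 1.3712


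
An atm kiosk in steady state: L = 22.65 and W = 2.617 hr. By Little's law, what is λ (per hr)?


λ = L/W = 22.65/2.617 = 8.6549 /hr

Final: 8.6549 /hr


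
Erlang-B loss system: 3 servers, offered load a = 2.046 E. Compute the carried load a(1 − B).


B(3,2.046) = 0.217385 (Erlang-B)
Carried load = a(1 − B) = 2.046·(1 − 0.217385) = 2.046·0.782615 = 1.6012 E

Final: 1.6012 Erlangs


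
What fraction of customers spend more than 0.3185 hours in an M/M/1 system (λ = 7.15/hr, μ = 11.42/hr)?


W ~ Exponential(μ−λ) for M/M/1.
μ − λ = 11.42 − 7.15 = 4.2700
P(W > t) = e^{−(μ−λ)t} = e^{−1.3600} = 0.256662

Final: 0.256662


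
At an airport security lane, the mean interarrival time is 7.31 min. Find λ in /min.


λ = 1/(interarrival time) in consistent units.
1 minute = 1 min, so λ = 1/7.31 = 0.1368 per minute

Final: 0.1368 /min


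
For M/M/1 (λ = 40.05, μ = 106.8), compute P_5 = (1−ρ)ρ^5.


ρ = 40.05/106.8 = 0.3750
P_n = (1−ρ)·ρ^n = (1 − 0.3750)·0.3750^5 = 0.6250·0.007416 = 0.004635

Final: 0.004635


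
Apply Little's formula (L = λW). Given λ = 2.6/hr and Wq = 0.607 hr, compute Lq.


Lq = λWq = 2.6·0.607 = 1.5782

Final: 1.5782


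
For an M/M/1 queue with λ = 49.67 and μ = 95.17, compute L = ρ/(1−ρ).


ρ = λ/μ = 49.67/95.17 = 0.5219
L = ρ/(1−ρ) = 0.5219/(1 − 0.5219) = 0.5219/0.4781 = 1.0916

Final: 1.0916


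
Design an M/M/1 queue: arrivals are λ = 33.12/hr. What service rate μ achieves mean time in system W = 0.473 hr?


W = 1/(μ−λ) ⇒ μ − λ = 1/W = 1/0.473 = 2.1142
μ = λ + 1/W = 33.12 + 2.1142 = 35.2342 per hr

Final: 35.2342 /hr


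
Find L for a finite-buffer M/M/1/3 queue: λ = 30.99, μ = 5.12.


ρ = 30.99/5.12 = 6.0527
L = ρ[1 − (K+1)ρ^K + Kρ^(K+1)] / [(1−ρ)(1−ρ^(K+1))]
Numerator: 6.0527·(1 − 4·221.745516 + 3·1342.166705) = 19008.721569
Denominator: (-5.0527)·(-1341.166705) = 6776.559112
L = 19008.721569/6776.559112 = 2.8051

Final: 2.8051


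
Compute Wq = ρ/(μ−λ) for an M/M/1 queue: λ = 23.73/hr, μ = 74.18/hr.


ρ = 23.73/74.18 = 0.3199
Wq = ρ/(μ−λ) = 0.3199/(74.18 − 23.73) = 0.3199/50.45 = 0.006341 hr

Final: 0.006341 hr


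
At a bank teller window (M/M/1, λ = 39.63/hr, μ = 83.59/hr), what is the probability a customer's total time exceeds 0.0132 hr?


W ~ Exponential(μ−λ) for M/M/1.
μ − λ = 83.59 − 39.63 = 43.9600
P(W > t) = e^{−(μ−λ)t} = e^{−0.5803} = 0.559746

Final: 0.559746


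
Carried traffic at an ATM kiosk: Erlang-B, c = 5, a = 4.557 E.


B(5,4.557) = 0.247912 (Erlang-B)
Carried load = a(1 − B) = 4.557·(1 − 0.247912) = 4.557·0.752088 = 3.4273 E

Final: 3.4273 Erlangs


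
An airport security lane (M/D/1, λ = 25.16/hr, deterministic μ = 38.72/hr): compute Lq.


ρ = 25.16/38.72 = 0.6498
M/D/1: Lq = ρ²/(2(1−ρ)) = 0.4222/(2·0.3502) = 0.60283

Final: 0.60283


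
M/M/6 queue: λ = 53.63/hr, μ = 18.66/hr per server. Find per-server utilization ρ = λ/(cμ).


ρ = λ/(cμ) = 53.63/(6·18.66) = 53.63/111.96 = 0.4790

Final: 0.4790


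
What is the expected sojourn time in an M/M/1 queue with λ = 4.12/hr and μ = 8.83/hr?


W = 1/(μ−λ) = 1/(8.83 − 4.12) = 1/4.71 = 0.2123 hr

Final: 0.2123 hr


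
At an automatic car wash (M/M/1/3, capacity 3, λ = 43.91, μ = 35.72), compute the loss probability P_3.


ρ = λ/μ = 43.91/35.72 = 1.2293
P_K = (1−ρ)ρ^K/(1−ρ^(K+1)) = (-0.2293·1.857616)/(1 − 2.283536)
= -0.425920/-1.283536 = 0.331833

Final: 0.331833


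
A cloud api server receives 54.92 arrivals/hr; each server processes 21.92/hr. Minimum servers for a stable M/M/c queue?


Stability requires cμ > λ ⇔ c > λ/μ.
λ/μ = 54.92/21.92 = 2.5055
Minimum integer c = ⌊2.5055⌋ + 1 = 3
Check: 3·21.92 = 65.76 > 54.92, while 2·21.92 = 43.84 ≤ 54.92

Final: 3 servers


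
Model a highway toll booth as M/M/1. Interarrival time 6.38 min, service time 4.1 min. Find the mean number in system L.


λ = 60/6.38 = 9.4044 /hr
μ = 60/4.1 = 14.6341 /hr
ρ = λ/μ = 9.4044/14.6341 = 0.6426
L = ρ/(1−ρ) = 0.6426/0.3574 = 1.7982

Final: 1.7982


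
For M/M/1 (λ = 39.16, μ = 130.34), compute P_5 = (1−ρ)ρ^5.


ρ = 39.16/130.34 = 0.3004
P_n = (1−ρ)·ρ^n = (1 − 0.3004)·0.3004^5 = 0.6996·0.002448 = 0.001713

Final: 0.001713


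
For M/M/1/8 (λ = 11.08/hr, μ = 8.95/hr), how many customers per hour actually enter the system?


ρ = 1.2380; P_K = (1−ρ)ρ^8/(1−ρ^9) = 0.225210
λ_eff = λ(1 − P_K) = 11.08·(1 − 0.225210) = 11.08·0.774790 = 8.5847 /hr

Final: 8.5847 /hr


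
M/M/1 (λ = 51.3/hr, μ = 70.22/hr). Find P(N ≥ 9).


ρ = 51.3/70.22 = 0.7306
P(N ≥ n) = ρ^n = 0.7306^9 = 0.059280

Final: 0.059280


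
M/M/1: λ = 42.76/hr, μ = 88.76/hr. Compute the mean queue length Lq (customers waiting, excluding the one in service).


ρ = 42.76/88.76 = 0.4817
Lq = ρ²/(1−ρ) = 0.2321/0.5183 = 0.4478

Final: 0.4478


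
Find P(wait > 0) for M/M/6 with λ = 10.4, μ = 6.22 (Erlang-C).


a = λ/μ = 1.6720; ρ = a/6 = 0.2787
P₀ = 0.187774 (from M/M/c formula)
C(c,a) = [a^c/(c!(1−ρ))]·P₀ = [21.85032/(720·0.7213)]·0.187774
= 0.04207·0.187774 = 0.007900

Final: 0.007900


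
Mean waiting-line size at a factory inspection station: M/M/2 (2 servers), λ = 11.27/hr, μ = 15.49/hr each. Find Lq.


a = λ/μ = 0.7276; ρ = a/2 = 0.3638
P₀ = 0.466509
Lq = P₀·a^c·ρ / (c!·(1−ρ)²) = 0.466509·0.52935·0.3638/(2·0.40477)
= 0.11097

Final: 0.11097


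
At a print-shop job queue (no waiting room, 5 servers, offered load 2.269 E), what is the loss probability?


B(c,a) = (a^c/c!) / Σ_{k=0}^{c} a^k/k!
a^5/5! = 0.501177
Σ terms (k=0..5): 1.00000 + 2.26900 + 2.57418 + 1.94694 + 1.10440 + 0.50118 = 9.395697
B = 0.501177/9.395697 = 0.053341

Final: 0.053341


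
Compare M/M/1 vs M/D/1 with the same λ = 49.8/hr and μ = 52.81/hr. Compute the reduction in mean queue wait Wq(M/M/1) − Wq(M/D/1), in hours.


ρ = 49.8/52.81 = 0.9430
Wq(M/M/1) = ρ/(μ−λ) = 0.9430/3.01 = 0.31329 hr
Wq(M/D/1) = ρ/(2(μ−λ)) = 0.15665 hr
Savings = 0.31329 − 0.15665 = 0.15665 hr

Final: 0.15665 hr


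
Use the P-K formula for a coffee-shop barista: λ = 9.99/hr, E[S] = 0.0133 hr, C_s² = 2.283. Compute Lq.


ρ = λ·E[S] = 9.99·0.0133 = 0.1329
Lq = ρ²(1+C_s²)/(2(1−ρ)) = 0.01765·(1+2.283)/(2·0.8671)
= 0.01765·3.2830/1.7343 = 0.03342

Final: 0.03342


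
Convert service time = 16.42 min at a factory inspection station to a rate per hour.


μ = 1/(service time) in consistent units.
1 hour = 60 min, so μ = 60/16.42 = 3.6541 per hour

Final: 3.6541 /hr


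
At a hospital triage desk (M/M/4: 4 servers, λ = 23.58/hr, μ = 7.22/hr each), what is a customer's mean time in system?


a = 3.2659; ρ = 0.8165; P₀ = 0.024251
Lq = P₀·a^c·ρ/(c!(1−ρ)²) = 2.78696
Wq = Lq/λ = 2.78696/23.58 = 0.11819 hr
W = Wq + 1/μ = 0.11819 + 0.13850 = 0.25670 hr

Final: 0.25670 hr


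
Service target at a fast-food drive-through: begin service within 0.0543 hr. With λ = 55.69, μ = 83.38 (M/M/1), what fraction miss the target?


ρ = 55.69/83.38 = 0.6679
P(Wq > t) = ρ·e^{−(μ−λ)t} = 0.6679·e^{−1.5036}
= 0.6679·0.222336 = 0.148499

Final: 0.148499


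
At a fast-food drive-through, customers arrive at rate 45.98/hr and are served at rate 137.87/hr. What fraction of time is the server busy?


ρ = λ/μ = 45.98/137.87 = 0.3335

Final: 0.3335


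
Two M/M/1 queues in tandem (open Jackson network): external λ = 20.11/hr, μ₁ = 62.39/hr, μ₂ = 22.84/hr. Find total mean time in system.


Each node sees arrival rate λ = 20.11/hr (tandem ⇒ throughput preserved).
W₁ = 1/(μ₁−λ) = 1/(62.39−20.11) = 0.02365 hr
W₂ = 1/(μ₂−λ) = 1/(22.84−20.11) = 0.36630 hr
W_total = W₁ + W₂ = 0.02365 + 0.36630 = 0.38995 hr

Final: 0.38995 hr


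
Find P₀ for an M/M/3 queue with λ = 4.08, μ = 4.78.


a = λ/μ = 4.08/4.78 = 0.8536; ρ = a/c = 0.2845
Σ_{k=0}^{2} a^k/k! (terms k=0..2) = 1.00000 + 0.85356 + 0.36428 = 2.21784
Tail: a^3/(3!(1−ρ)) = 0.62187/(6·0.7155) = 0.14486
P₀ = 1/(2.21784 + 0.14486) = 1/2.36270 = 0.423245

Final: 0.423245


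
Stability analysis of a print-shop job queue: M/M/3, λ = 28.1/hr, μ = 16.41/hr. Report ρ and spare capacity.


Total capacity cμ = 3·16.41 = 49.23/hr
ρ = λ/(cμ) = 28.1/49.23 = 0.5708
Stable ⇔ ρ < 1: YES
Spare capacity = cμ − λ = 49.23 − 28.1 = 21.13/hr

Final: ρ = 0.5708; stable; margin = 21.13/hr


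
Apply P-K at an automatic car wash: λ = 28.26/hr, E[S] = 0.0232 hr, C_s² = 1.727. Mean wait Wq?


ρ = λ·E[S] = 28.26·0.0232 = 0.6556
E[S²] = E[S]²(1+C_s²) = 0.0232²·(1+1.727) = 0.001468
Wq = λ·E[S²]/(2(1−ρ)) = 28.26·0.001468/(2·0.3444) = 0.06023 hr

Final: 0.06023 hr


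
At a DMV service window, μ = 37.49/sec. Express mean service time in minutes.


Mean service time = 1/μ = 1/37.49 second = 0.02667 second
In minutes: 0.02667 × 0.0166667 = 0.0004446 min

Final: 0.0004446 min


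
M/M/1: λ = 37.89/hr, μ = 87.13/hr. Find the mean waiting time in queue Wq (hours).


ρ = 37.89/87.13 = 0.4349
Wq = ρ/(μ−λ) = 0.4349/(87.13 − 37.89) = 0.4349/49.24 = 0.008832 hr

Final: 0.008832 hr


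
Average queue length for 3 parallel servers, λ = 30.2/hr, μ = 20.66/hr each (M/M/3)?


a = λ/μ = 1.4618; ρ = a/3 = 0.4873
P₀ = 0.220003
Lq = P₀·a^c·ρ / (c!·(1−ρ)²) = 0.220003·3.12342·0.4873/(6·0.26291)
= 0.21225

Final: 0.21225


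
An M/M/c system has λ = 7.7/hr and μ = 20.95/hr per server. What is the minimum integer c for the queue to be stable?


Stability requires cμ > λ ⇔ c > λ/μ.
λ/μ = 7.7/20.95 = 0.3675
Minimum integer c = ⌊0.3675⌋ + 1 = 1
Check: 1·20.95 = 20.95 > 7.7, while 0·20.95 = 0.00 ≤ 7.7

Final: 1 servers


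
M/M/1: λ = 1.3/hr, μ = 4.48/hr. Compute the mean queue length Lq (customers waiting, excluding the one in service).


ρ = 1.3/4.48 = 0.2902
Lq = ρ²/(1−ρ) = 0.08420/0.7098 = 0.1186

Final: 0.1186


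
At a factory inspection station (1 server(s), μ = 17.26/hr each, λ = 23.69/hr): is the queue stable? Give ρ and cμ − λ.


Total capacity cμ = 1·17.26 = 17.26/hr
ρ = λ/(cμ) = 23.69/17.26 = 1.3725
Stable ⇔ ρ < 1: NO
Spare capacity = cμ − λ = 17.26 − 23.69 = -6.43/hr

Final: ρ = 1.3725; unstable; margin = -6.43/hr


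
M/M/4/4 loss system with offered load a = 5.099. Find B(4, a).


B(c,a) = (a^c/c!) / Σ_{k=0}^{c} a^k/k!
a^4/4! = 28.166236
Σ terms (k=0..4): 1.00000 + 5.09900 + 12.99990 + 22.09550 + 28.16624 = 69.360634
B = 28.166236/69.360634 = 0.406084

Final: 0.406084


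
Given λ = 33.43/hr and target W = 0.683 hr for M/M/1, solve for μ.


W = 1/(μ−λ) ⇒ μ − λ = 1/W = 1/0.683 = 1.4641
μ = λ + 1/W = 33.43 + 1.4641 = 34.8941 per hr

Final: 34.8941 /hr


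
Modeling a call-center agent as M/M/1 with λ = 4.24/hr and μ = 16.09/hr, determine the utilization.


ρ = λ/μ = 4.24/16.09 = 0.2635

Final: 0.2635


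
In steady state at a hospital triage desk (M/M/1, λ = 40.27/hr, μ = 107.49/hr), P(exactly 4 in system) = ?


ρ = 40.27/107.49 = 0.3746
P_n = (1−ρ)·ρ^n = (1 − 0.3746)·0.3746^4 = 0.6254·0.019699 = 0.012319

Final: 0.012319


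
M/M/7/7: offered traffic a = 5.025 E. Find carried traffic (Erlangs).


B(7,5.025) = 0.122089 (Erlang-B)
Carried load = a(1 − B) = 5.025·(1 − 0.122089) = 5.025·0.877911 = 4.4115 E

Final: 4.4115 Erlangs


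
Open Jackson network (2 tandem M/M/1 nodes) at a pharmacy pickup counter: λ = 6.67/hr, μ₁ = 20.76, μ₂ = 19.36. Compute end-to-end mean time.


Each node sees arrival rate λ = 6.67/hr (tandem ⇒ throughput preserved).
W₁ = 1/(μ₁−λ) = 1/(20.76−6.67) = 0.07097 hr
W₂ = 1/(μ₂−λ) = 1/(19.36−6.67) = 0.07880 hr
W_total = W₁ + W₂ = 0.07097 + 0.07880 = 0.14977 hr

Final: 0.14977 hr


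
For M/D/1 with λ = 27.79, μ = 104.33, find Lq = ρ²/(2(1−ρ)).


ρ = 27.79/104.33 = 0.2664
M/D/1: Lq = ρ²/(2(1−ρ)) = 0.07095/(2·0.7336) = 0.04836

Final: 0.04836


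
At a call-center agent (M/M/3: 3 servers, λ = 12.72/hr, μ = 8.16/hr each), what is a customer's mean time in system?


a = 1.5588; ρ = 0.5196; P₀ = 0.196543
Lq = P₀·a^c·ρ/(c!(1−ρ)²) = 0.27937
Wq = Lq/λ = 0.27937/12.72 = 0.02196 hr
W = Wq + 1/μ = 0.02196 + 0.12255 = 0.14451 hr

Final: 0.14451 hr


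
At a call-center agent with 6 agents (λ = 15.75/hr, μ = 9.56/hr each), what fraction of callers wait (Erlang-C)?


a = λ/μ = 1.6475; ρ = a/6 = 0.2746
P₀ = 0.192446 (from M/M/c formula)
C(c,a) = [a^c/(c!(1−ρ))]·P₀ = [19.99567/(720·0.7254)]·0.192446
= 0.03828·0.192446 = 0.007368

Final: 0.007368


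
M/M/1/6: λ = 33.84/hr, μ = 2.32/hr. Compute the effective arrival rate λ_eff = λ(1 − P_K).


ρ = 14.5862; P_K = (1−ρ)ρ^6/(1−ρ^7) = 0.931442
λ_eff = λ(1 − P_K) = 33.84·(1 − 0.931442) = 33.84·0.068558 = 2.3200 /hr

Final: 2.3200 /hr


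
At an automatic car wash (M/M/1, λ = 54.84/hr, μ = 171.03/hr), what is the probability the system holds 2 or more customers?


ρ = 54.84/171.03 = 0.3206
P(N ≥ n) = ρ^n = 0.3206^2 = 0.102814

Final: 0.102814


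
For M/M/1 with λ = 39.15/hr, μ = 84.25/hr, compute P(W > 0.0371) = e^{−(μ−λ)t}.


W ~ Exponential(μ−λ) for M/M/1.
μ − λ = 84.25 − 39.15 = 45.1000
P(W > t) = e^{−(μ−λ)t} = e^{−1.6732} = 0.187644

Final: 0.187644


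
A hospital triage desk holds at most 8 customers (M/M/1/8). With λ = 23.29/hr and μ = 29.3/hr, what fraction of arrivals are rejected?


ρ = λ/μ = 23.29/29.3 = 0.7949
P_K = (1−ρ)ρ^K/(1−ρ^(K+1)) = (0.2051·0.159373)/(1 − 0.126683)
= 0.032691/0.873317 = 0.037433

Final: 0.037433


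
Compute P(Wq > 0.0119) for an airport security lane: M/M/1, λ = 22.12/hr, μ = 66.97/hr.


ρ = 22.12/66.97 = 0.3303
P(Wq > t) = ρ·e^{−(μ−λ)t} = 0.3303·e^{−0.5337}
= 0.3303·0.586422 = 0.193694

Final: 0.193694


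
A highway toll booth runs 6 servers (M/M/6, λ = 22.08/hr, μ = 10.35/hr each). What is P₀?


a = λ/μ = 22.08/10.35 = 2.1333; ρ = a/c = 0.3556
Σ_{k=0}^{5} a^k/k! (terms k=0..5) = 1.00000 + 2.13333 + 2.27556 + 1.61817 + 0.86303 + 0.36822 = 8.25831
Tail: a^6/(6!(1−ρ)) = 94.26540/(720·0.6444) = 0.20316
P₀ = 1/(8.25831 + 0.20316) = 1/8.46147 = 0.118183

Final: 0.118183


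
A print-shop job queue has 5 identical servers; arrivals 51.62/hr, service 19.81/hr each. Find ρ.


ρ = λ/(cμ) = 51.62/(5·19.81) = 51.62/99.05 = 0.5212

Final: 0.5212


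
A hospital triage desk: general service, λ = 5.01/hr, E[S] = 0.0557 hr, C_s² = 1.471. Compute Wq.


ρ = λ·E[S] = 5.01·0.0557 = 0.2791
E[S²] = E[S]²(1+C_s²) = 0.0557²·(1+1.471) = 0.007666
Wq = λ·E[S²]/(2(1−ρ)) = 5.01·0.007666/(2·0.7209) = 0.02664 hr

Final: 0.02664 hr


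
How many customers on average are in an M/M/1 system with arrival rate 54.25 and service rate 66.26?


ρ = λ/μ = 54.25/66.26 = 0.8187
L = ρ/(1−ρ) = 0.8187/(1 − 0.8187) = 0.8187/0.1813 = 4.5171

Final: 4.5171


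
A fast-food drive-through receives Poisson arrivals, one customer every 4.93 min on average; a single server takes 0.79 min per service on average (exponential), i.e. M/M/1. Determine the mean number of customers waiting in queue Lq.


λ = 60/4.93 = 12.1704 /hr
μ = 60/0.79 = 75.9494 /hr
ρ = λ/μ = 12.1704/75.9494 = 0.1602
Lq = ρ²/(1−ρ) = 0.02568/0.8398 = 0.03058

Final: 0.03058


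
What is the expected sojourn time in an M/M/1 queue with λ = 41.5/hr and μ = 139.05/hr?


W = 1/(μ−λ) = 1/(139.05 − 41.5) = 1/97.55 = 0.01025 hr

Final: 0.01025 hr


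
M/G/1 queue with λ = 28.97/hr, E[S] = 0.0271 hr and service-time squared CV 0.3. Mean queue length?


ρ = λ·E[S] = 28.97·0.0271 = 0.7851
Lq = ρ²(1+C_s²)/(2(1−ρ)) = 0.6164·(1+0.3)/(2·0.2149)
= 0.6164·1.3000/0.4298 = 1.86417

Final: 1.86417


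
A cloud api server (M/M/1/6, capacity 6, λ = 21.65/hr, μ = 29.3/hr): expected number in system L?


ρ = 21.65/29.3 = 0.7389
L = ρ[1 − (K+1)ρ^K + Kρ^(K+1)] / [(1−ρ)(1−ρ^(K+1))]
Numerator: 0.7389·(1 − 7·0.162758 + 6·0.120263) = 0.430247
Denominator: (0.2611)·(0.879737) = 0.229692
L = 0.430247/0.229692 = 1.8731

Final: 1.8731


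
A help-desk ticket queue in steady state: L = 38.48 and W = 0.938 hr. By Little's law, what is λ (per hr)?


λ = L/W = 38.48/0.938 = 41.0235 /hr

Final: 41.0235 /hr


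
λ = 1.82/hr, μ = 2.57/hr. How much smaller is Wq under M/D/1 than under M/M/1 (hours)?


ρ = 1.82/2.57 = 0.7082
Wq(M/M/1) = ρ/(μ−λ) = 0.7082/0.7500 = 0.94423 hr
Wq(M/D/1) = ρ/(2(μ−λ)) = 0.47211 hr
Savings = 0.94423 − 0.47211 = 0.47211 hr

Final: 0.47211 hr


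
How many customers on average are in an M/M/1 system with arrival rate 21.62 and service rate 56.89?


ρ = λ/μ = 21.62/56.89 = 0.3800
L = ρ/(1−ρ) = 0.3800/(1 − 0.3800) = 0.3800/0.6200 = 0.6130

Final: 0.6130


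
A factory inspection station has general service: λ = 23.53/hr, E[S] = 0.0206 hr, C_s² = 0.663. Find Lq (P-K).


ρ = λ·E[S] = 23.53·0.0206 = 0.4847
Lq = ρ²(1+C_s²)/(2(1−ρ)) = 0.2350·(1+0.663)/(2·0.5153)
= 0.2350·1.6630/1.0306 = 0.37914

Final: 0.37914
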